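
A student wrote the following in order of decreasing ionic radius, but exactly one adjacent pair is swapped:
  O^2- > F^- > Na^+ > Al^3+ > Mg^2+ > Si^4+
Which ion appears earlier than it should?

Al^3+

The pair Al^3+, Mg^2+ is the wrong way round — Al^3+ and Mg^2+ share 10 electrons; the higher nuclear charge on Al (Z=13) contracts it more, so Al^3+ < Mg^2+. All other adjacent pairs agree with periodic trends, so Al^3+ is the misplaced ion.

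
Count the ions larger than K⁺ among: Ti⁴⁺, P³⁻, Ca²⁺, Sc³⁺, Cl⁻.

All of these have 18 electrons (isoelectronic). With the same electron cloud, the ion with the most protons pulls it in tightest. Nuclear charges: Ti⁴⁺ (Z=22), Sc³⁺ (Z=21), Ca²⁺ (Z=20), K⁺ (Z=19), Cl⁻ (Z=17), P³⁻ (Z=15). Highest Z is smallest.
Ordering all of them (including K⁺) by radius gives Ti⁴⁺ < Sc³⁺ < Ca²⁺ < K⁺ < Cl⁻ < P³⁻. That's 2.

2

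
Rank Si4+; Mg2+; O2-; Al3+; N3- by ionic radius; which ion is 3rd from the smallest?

Mg2+

All of these have 10 electrons (isoelectronic). With the same electron cloud, the ion with the most protons pulls it in tightest. Nuclear charges: Si4+ (Z=14), Al3+ (Z=13), Mg2+ (Z=12), O2- (Z=8), N3- (Z=7). Highest Z is smallest.
Ordering: Si4+ < Al3+ < Mg2+ < O2- < N3-. The 3rd smallest is Mg2+.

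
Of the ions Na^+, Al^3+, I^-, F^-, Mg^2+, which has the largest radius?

I^-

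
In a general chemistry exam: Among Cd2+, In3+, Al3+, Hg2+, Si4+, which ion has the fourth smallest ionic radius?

Cd2+

Si4+: 10 e⁻, Z=14, Al3+: 10 e⁻, Z=13, In3+: 46 e⁻, Z=49, Cd2+: 46 e⁻, Z=48, Hg2+: 78 e⁻, Z=80. Si4+ < Al3+ (both 10 e⁻, Z=14>13); Al3+ < In3+ (same group, 2 shells fewer); In3+ < Cd2+ (isoelectronic, higher Z=49 is smaller); Cd2+ < Hg2+ (same group, 1 shell fewer).
Full ascending order: Si4+ < Al3+ < In3+ < Cd2+ < Hg2+. Counting from the smallest, position 4 is Cd2+.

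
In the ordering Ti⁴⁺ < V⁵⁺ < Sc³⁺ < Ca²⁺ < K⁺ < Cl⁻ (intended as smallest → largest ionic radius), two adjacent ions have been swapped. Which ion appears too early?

Ti⁴⁺

Compare adjacent ions: V⁵⁺ and Ti⁴⁺ share 18 electrons; the higher nuclear charge on V (Z=23) contracts it more, so V⁵⁺ < Ti⁴⁺ — yet in this increasing list Ti⁴⁺ sits before V⁵⁺. Nothing else is reversed, so Ti⁴⁺ should move one place to the right.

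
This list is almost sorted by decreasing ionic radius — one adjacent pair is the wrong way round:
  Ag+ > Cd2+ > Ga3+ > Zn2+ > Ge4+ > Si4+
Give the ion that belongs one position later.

Ga3+

Scanning neighbour by neighbour, only Ga3+/Zn2+ violates a trend: Ga3+ and Zn2+ share 28 electrons; the higher nuclear charge on Ga (Z=31) contracts it more, so Ga3+ < Zn2+. That makes Ga3+ the one sitting a position early relative to where it belongs.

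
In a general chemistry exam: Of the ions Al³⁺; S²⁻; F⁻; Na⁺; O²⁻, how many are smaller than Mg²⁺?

1

Al³⁺: 10 e⁻, Z=13, Mg²⁺: 10 e⁻, Z=12, Na⁺: 10 e⁻, Z=11, F⁻: 10 e⁻, Z=9, O²⁻: 10 e⁻, Z=8, S²⁻: 18 e⁻, Z=16. Al³⁺ < Mg²⁺ (isoelectronic, higher Z=13 is smaller); Mg²⁺ < Na⁺ (both 10 e⁻, Z=12>11); Na⁺ < F⁻ (isoelectronic, higher Z=11 is smaller); F⁻ < O²⁻ (both 10 e⁻, Z=9>8); O²⁻ < S²⁻ (same group, period 2 vs 3).
Overall: Al³⁺ < Mg²⁺ < Na⁺ < F⁻ < O²⁻ < S²⁻. Mg²⁺ has 1 below it and 4 above. That's 1.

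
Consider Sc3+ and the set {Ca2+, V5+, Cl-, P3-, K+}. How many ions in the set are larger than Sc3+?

4

All of these have 18 electrons (isoelectronic). With the same electron cloud, the ion with the most protons pulls it in tightest. Nuclear charges: V5+ (Z=23), Sc3+ (Z=21), Ca2+ (Z=20), K+ (Z=19), Cl- (Z=17), P3- (Z=15). Highest Z is smallest.
Overall: V5+ < Sc3+ < Ca2+ < K+ < Cl- < P3-. Sc3+ has 1 below it and 4 above. Count: 4.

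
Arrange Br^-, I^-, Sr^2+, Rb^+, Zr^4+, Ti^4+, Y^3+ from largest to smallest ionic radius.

I^- > Br^- > Rb^+ > Sr^2+ > Y^3+ > Zr^4+ > Ti^4+

Tabulating Z and e⁻: Ti^4+: 18 e⁻, Z=22, Zr^4+: 36 e⁻, Z=40, Y^3+: 36 e⁻, Z=39, Sr^2+: 36 e⁻, Z=38, Rb^+: 36 e⁻, Z=37, Br^-: 36 e⁻, Z=35, I^-: 54 e⁻, Z=53. Ti^4+ < Zr^4+ (same group, period 4 vs 5); Zr^4+ < Y^3+ (isoelectronic, higher Z=40 is smaller); Y^3+ < Sr^2+ (isoelectronic, higher Z=39 is smaller); Sr^2+ < Rb^+ (both 36 e⁻, Z=38>37); Rb^+ < Br^- (both 36 e⁻, Z=37>35); Br^- < I^- (same group, 1 shell fewer).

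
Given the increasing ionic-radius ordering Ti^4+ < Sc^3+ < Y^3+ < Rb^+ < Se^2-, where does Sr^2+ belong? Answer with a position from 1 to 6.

Work out protons and electrons: Ti^4+ (Z=22, 18 e⁻), Sc^3+ (Z=21, 18 e⁻), Y^3+ (Z=39, 36 e⁻), Sr^2+ (Z=38, 36 e⁻), Rb^+ (Z=37, 36 e⁻), Se^2- (Z=34, 36 e⁻). Ti^4+ < Sc^3+ (both 18 e⁻, Z=22>21); Sc^3+ < Y^3+ (same group, period 4 vs 5); Y^3+ < Sr^2+ (both 36 e⁻, Z=39>38); Sr^2+ < Rb^+ (isoelectronic, higher Z=38 is smaller); Rb^+ < Se^2- (both 36 e⁻, Z=37>34).
With Sr^2+ included the full order is Ti^4+ < Sc^3+ < Y^3+ < Sr^2+ < Rb^+ < Se^2-, so it takes position 4.

4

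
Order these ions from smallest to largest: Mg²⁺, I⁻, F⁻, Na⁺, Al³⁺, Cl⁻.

Electron counts and nuclear charges: Al³⁺ has 10 e⁻ (Z=13), Mg²⁺ has 10 e⁻ (Z=12), Na⁺ has 10 e⁻ (Z=11), F⁻ has 10 e⁻ (Z=9), Cl⁻ has 18 e⁻ (Z=17), I⁻ has 54 e⁻ (Z=53). Al³⁺ < Mg²⁺ (isoelectronic, higher Z=13 is smaller); Mg²⁺ < Na⁺ (both 10 e⁻, Z=12>11); Na⁺ < F⁻ (both 10 e⁻, Z=11>9); F⁻ < Cl⁻ (same group, 1 shell fewer); Cl⁻ < I⁻ (same group, 2 shells fewer).

Al³⁺ < Mg²⁺ < Na⁺ < F⁻ < Cl⁻ < I⁻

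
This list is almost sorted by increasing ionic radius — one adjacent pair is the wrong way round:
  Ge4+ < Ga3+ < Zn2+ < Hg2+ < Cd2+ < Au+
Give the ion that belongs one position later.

Check each adjacent pair. Hg2+ and Cd2+ are reversed: Cd2+ and Hg2+ are in one column with the same charge; the lighter period-5 ion has one fewer shell and is smaller. No other neighbouring pair contradicts the periodic trends, so Hg2+ is the ion listed too early.

Hg2+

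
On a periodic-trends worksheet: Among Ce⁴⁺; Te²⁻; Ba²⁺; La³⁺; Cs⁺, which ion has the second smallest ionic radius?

La³⁺

All of these have 54 electrons (isoelectronic). With the same electron cloud, the ion with the most protons pulls it in tightest. Nuclear charges: Ce⁴⁺ (Z=58), La³⁺ (Z=57), Ba²⁺ (Z=56), Cs⁺ (Z=55), Te²⁻ (Z=52). Highest Z is smallest.
That gives Ce⁴⁺ < La³⁺ < Ba²⁺ < Cs⁺ < Te²⁻. From the smallest end, number 2 is La³⁺.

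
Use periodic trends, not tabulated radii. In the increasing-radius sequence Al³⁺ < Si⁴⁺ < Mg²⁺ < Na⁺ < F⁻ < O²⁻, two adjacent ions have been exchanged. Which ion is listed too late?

Si⁴⁺

The pair Al³⁺, Si⁴⁺ is the wrong way round — they are isoelectronic (10 e⁻) and Si has more protons than Al (14 vs 13), making Si⁴⁺ smaller. All other adjacent pairs agree with periodic trends, so Si⁴⁺ is the misplaced ion.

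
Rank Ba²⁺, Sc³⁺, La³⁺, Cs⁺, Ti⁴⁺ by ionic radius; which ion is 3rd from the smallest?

First list Z and electron count for each: Ti⁴⁺: 18 e⁻, Z=22, Sc³⁺: 18 e⁻, Z=21, La³⁺: 54 e⁻, Z=57, Ba²⁺: 54 e⁻, Z=56, Cs⁺: 54 e⁻, Z=55. Ti⁴⁺ < Sc³⁺ (both 18 e⁻, Z=22>21); Sc³⁺ < La³⁺ (same group, period 4 vs 6); La³⁺ < Ba²⁺ (isoelectronic, higher Z=57 is smaller); Ba²⁺ < Cs⁺ (both 54 e⁻, Z=56>55).
So the order is Ti⁴⁺ < Sc³⁺ < La³⁺ < Ba²⁺ < Cs⁺; the 3rd-smallest ion is La³⁺.

La³⁺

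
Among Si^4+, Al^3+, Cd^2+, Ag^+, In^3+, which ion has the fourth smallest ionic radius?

Tabulating Z and e⁻: Si^4+ has 10 e⁻ (Z=14), Al^3+ has 10 e⁻ (Z=13), In^3+ has 46 e⁻ (Z=49), Cd^2+ has 46 e⁻ (Z=48), Ag^+ has 46 e⁻ (Z=47). Si^4+ < Al^3+ (both 10 e⁻, Z=14>13); Al^3+ < In^3+ (same group, 2 shells fewer); In^3+ < Cd^2+ (isoelectronic, higher Z=49 is smaller); Cd^2+ < Ag^+ (both 46 e⁻, Z=48>47).
So the order is Si^4+ < Al^3+ < In^3+ < Cd^2+ < Ag^+; the 4th-smallest ion is Cd^2+.

Cd^2+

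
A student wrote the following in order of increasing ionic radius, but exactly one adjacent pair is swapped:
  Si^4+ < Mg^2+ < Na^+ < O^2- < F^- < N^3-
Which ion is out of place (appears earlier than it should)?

O^2-

The pair O^2-, F^- is the wrong way round — they are isoelectronic (10 e⁻) and F has more protons than O (9 vs 8), making F^- smaller. All other adjacent pairs agree with periodic trends, so O^2- is the misplaced ion.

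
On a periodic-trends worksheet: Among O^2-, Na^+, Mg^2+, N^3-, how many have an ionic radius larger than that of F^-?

2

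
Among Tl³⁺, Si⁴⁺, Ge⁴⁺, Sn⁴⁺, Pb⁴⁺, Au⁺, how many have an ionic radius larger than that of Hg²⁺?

Si⁴⁺: 10 e⁻, Z=14, Ge⁴⁺: 28 e⁻, Z=32, Sn⁴⁺: 46 e⁻, Z=50, Pb⁴⁺: 78 e⁻, Z=82, Tl³⁺: 78 e⁻, Z=81, Hg²⁺: 78 e⁻, Z=80, Au⁺: 78 e⁻, Z=79. Si⁴⁺ < Ge⁴⁺ (same group, period 3 vs 4); Ge⁴⁺ < Sn⁴⁺ (same group, 1 shell fewer); Sn⁴⁺ < Pb⁴⁺ (same group, 1 shell fewer); Pb⁴⁺ < Tl³⁺ (isoelectronic, higher Z=82 is smaller); Tl³⁺ < Hg²⁺ (both 78 e⁻, Z=81>80); Hg²⁺ < Au⁺ (isoelectronic, higher Z=80 is smaller).
Overall: Si⁴⁺ < Ge⁴⁺ < Sn⁴⁺ < Pb⁴⁺ < Tl³⁺ < Hg²⁺ < Au⁺. Hg²⁺ has 5 below it and 1 above. That's 1.

1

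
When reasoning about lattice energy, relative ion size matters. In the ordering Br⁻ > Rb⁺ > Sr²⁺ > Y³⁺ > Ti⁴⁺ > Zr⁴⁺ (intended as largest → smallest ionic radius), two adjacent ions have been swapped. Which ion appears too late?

The pair Ti⁴⁺, Zr⁴⁺ is the wrong way round — same group and charge — period 4 sits above period 5, so Ti⁴⁺ is smaller. All other adjacent pairs agree with periodic trends, so Zr⁴⁺ is the misplaced ion.

Zr⁴⁺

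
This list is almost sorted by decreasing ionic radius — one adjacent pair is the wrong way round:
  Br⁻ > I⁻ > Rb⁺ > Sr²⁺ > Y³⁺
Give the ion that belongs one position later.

Compare adjacent ions: same group and charge — period 4 sits above period 5, so Br⁻ is smaller — yet in this decreasing list Br⁻ sits before I⁻. Nothing else is reversed, so Br⁻ should move one place to the right.

Br⁻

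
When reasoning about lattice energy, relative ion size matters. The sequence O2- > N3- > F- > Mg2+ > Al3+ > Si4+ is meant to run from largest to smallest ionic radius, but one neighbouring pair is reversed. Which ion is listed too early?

O2-

Scanning neighbour by neighbour, only O2-/N3- violates a trend: O2- and N3- share 10 electrons; the higher nuclear charge on O (Z=8) contracts it more, so O2- < N3-. That makes O2- the one sitting a position early relative to where it belongs.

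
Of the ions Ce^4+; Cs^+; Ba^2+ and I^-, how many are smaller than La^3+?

These species are isoelectronic with 54 electrons. The only difference is the number of protons: Ce^4+ (Z=58), La^3+ (Z=57), Ba^2+ (Z=56), Cs^+ (Z=55), I^- (Z=53). The strongest nuclear pull (Ce^4+) gives the smallest ion.
Overall: Ce^4+ < La^3+ < Ba^2+ < Cs^+ < I^-. La^3+ has 1 below it and 3 above. Count: 1.

1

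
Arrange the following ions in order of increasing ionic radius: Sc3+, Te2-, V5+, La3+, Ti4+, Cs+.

V5+ < Ti4+ < Sc3+ < La3+ < Cs+ < Te2-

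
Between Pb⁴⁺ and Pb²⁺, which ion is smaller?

Pb⁴⁺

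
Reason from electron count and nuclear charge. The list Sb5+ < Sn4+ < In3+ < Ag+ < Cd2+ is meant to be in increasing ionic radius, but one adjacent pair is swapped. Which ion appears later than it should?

The pair Ag+, Cd2+ is the wrong way round — Cd2+ and Ag+ share 46 electrons; the higher nuclear charge on Cd (Z=48) contracts it more, so Cd2+ < Ag+. All other adjacent pairs agree with periodic trends, so Cd2+ is the misplaced ion.

Cd2+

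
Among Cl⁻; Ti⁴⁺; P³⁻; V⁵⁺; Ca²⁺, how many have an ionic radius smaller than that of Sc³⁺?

2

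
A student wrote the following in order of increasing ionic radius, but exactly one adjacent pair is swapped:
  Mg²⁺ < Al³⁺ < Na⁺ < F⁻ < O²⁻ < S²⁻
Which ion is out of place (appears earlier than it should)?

Mg²⁺

The pair Mg²⁺, Al³⁺ is the wrong way round — both have 10 electrons but Z(Al)=13 > Z(Mg)=12, so Al³⁺ should be the smaller of the two. All other adjacent pairs agree with periodic trends, so Mg²⁺ is the misplaced ion.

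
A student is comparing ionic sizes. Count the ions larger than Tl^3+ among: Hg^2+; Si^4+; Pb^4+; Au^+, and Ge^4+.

Electron counts and nuclear charges: Si^4+: 10 e⁻, Z=14, Ge^4+: 28 e⁻, Z=32, Pb^4+: 78 e⁻, Z=82, Tl^3+: 78 e⁻, Z=81, Hg^2+: 78 e⁻, Z=80, Au^+: 78 e⁻, Z=79. Si^4+ < Ge^4+ (same group, period 3 vs 4); Ge^4+ < Pb^4+ (same group, 2 shells fewer); Pb^4+ < Tl^3+ (both 78 e⁻, Z=82>81); Tl^3+ < Hg^2+ (isoelectronic, higher Z=81 is smaller); Hg^2+ < Au^+ (both 78 e⁻, Z=80>79).
Overall: Si^4+ < Ge^4+ < Pb^4+ < Tl^3+ < Hg^2+ < Au^+. Tl^3+ has 3 below it and 2 above. That's 2.

2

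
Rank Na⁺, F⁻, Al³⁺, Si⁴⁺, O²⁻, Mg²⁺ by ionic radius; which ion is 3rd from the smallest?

These species are isoelectronic with 10 electrons. The only difference is the number of protons: Si⁴⁺ (Z=14), Al³⁺ (Z=13), Mg²⁺ (Z=12), Na⁺ (Z=11), F⁻ (Z=9), O²⁻ (Z=8). The strongest nuclear pull (Si⁴⁺) gives the smallest ion.
Full ascending order: Si⁴⁺ < Al³⁺ < Mg²⁺ < Na⁺ < F⁻ < O²⁻. Counting from the smallest, position 3 is Mg²⁺.

Mg²⁺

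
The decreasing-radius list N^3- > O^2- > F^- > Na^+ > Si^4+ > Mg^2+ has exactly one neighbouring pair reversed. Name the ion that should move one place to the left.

The pair Si^4+, Mg^2+ is the wrong way round — Si^4+ and Mg^2+ share 10 electrons; the higher nuclear charge on Si (Z=14) contracts it more, so Si^4+ < Mg^2+. All other adjacent pairs agree with periodic trends, so Mg^2+ is the misplaced ion.

Mg^2+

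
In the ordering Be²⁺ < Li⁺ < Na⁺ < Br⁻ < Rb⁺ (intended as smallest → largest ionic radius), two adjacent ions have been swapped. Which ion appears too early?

The pair Br⁻, Rb⁺ is the wrong way round — they are isoelectronic (36 e⁻) and Rb has more protons than Br (37 vs 35), making Rb⁺ smaller. All other adjacent pairs agree with periodic trends, so Br⁻ is the misplaced ion.

Br⁻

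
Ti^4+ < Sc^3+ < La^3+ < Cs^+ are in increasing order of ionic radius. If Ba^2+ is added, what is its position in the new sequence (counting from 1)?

4

First list Z and electron count for each: Ti^4+: 18 e⁻, Z=22, Sc^3+: 18 e⁻, Z=21, La^3+: 54 e⁻, Z=57, Ba^2+: 54 e⁻, Z=56, Cs^+: 54 e⁻, Z=55. Ti^4+ < Sc^3+ (isoelectronic, higher Z=22 is smaller); Sc^3+ < La^3+ (same group, 2 shells fewer); La^3+ < Ba^2+ (isoelectronic, higher Z=57 is smaller); Ba^2+ < Cs^+ (isoelectronic, higher Z=56 is smaller).
Merged order: Ti^4+ < Sc^3+ < La^3+ < Ba^2+ < Cs^+ — Ba^2+ is number 4.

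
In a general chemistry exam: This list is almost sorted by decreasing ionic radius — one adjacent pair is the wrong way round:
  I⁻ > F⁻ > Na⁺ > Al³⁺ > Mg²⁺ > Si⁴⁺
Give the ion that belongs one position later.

Check each adjacent pair. Al³⁺ and Mg²⁺ are reversed: Al³⁺ and Mg²⁺ share 10 electrons; the higher nuclear charge on Al (Z=13) contracts it more, so Al³⁺ < Mg²⁺. No other neighbouring pair contradicts the periodic trends, so Al³⁺ is the ion listed too early.

Al³⁺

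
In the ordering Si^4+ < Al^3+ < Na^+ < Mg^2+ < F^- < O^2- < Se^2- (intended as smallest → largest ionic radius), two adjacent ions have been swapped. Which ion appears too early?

The pair Na^+, Mg^2+ is the wrong way round — both have 10 electrons but Z(Mg)=12 > Z(Na)=11, so Mg^2+ should be the smaller of the two. All other adjacent pairs agree with periodic trends, so Na^+ is the misplaced ion.

Na^+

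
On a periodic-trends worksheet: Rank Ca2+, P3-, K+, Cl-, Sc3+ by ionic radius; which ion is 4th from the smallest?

These species are isoelectronic with 18 electrons. The only difference is the number of protons: Sc3+ (Z=21), Ca2+ (Z=20), K+ (Z=19), Cl- (Z=17), P3- (Z=15). The strongest nuclear pull (Sc3+) gives the smallest ion.
That gives Sc3+ < Ca2+ < K+ < Cl- < P3-. From the smallest end, number 4 is Cl-.

Cl-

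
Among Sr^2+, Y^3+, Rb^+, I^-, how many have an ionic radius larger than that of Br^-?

Work out protons and electrons: Y^3+ (Z=39, 36 e⁻), Sr^2+ (Z=38, 36 e⁻), Rb^+ (Z=37, 36 e⁻), Br^- (Z=35, 36 e⁻), I^- (Z=53, 54 e⁻). Y^3+ < Sr^2+ (both 36 e⁻, Z=39>38); Sr^2+ < Rb^+ (both 36 e⁻, Z=38>37); Rb^+ < Br^- (isoelectronic, higher Z=37 is smaller); Br^- < I^- (same group, period 4 vs 5).
Relative to Br^-, the ions that are larger are I^-. Count: 1.

1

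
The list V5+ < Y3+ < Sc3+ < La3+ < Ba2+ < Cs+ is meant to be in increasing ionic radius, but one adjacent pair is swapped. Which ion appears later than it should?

Sc3+

The pair Y3+, Sc3+ is the wrong way round — Sc3+ and Y3+ are in one column with the same charge; the lighter period-4 ion has one fewer shell and is smaller. All other adjacent pairs agree with periodic trends, so Sc3+ is the misplaced ion.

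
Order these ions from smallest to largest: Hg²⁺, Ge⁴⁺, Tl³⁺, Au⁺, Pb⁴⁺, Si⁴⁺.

Si⁴⁺ < Ge⁴⁺ < Pb⁴⁺ < Tl³⁺ < Hg²⁺ < Au⁺

Tabulating Z and e⁻: Si⁴⁺ (Z=14, 10 e⁻), Ge⁴⁺ (Z=32, 28 e⁻), Pb⁴⁺ (Z=82, 78 e⁻), Tl³⁺ (Z=81, 78 e⁻), Hg²⁺ (Z=80, 78 e⁻), Au⁺ (Z=79, 78 e⁻). Si⁴⁺ < Ge⁴⁺ (same group, period 3 vs 4); Ge⁴⁺ < Pb⁴⁺ (same group, 2 shells fewer); Pb⁴⁺ < Tl³⁺ (isoelectronic, higher Z=82 is smaller); Tl³⁺ < Hg²⁺ (both 78 e⁻, Z=81>80); Hg²⁺ < Au⁺ (both 78 e⁻, Z=80>79).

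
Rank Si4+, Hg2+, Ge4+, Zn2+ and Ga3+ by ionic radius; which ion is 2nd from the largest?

Zn2+

Si4+: 10 e⁻, Z=14, Ge4+: 28 e⁻, Z=32, Ga3+: 28 e⁻, Z=31, Zn2+: 28 e⁻, Z=30, Hg2+: 78 e⁻, Z=80. Si4+ < Ge4+ (same group, 1 shell fewer); Ge4+ < Ga3+ (both 28 e⁻, Z=32>31); Ga3+ < Zn2+ (isoelectronic, higher Z=31 is smaller); Zn2+ < Hg2+ (same group, period 4 vs 6).
So the order is Si4+ < Ge4+ < Ga3+ < Zn2+ < Hg2+; the 2nd-largest ion is Zn2+.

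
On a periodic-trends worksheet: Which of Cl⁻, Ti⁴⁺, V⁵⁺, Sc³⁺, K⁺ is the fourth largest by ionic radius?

Ti⁴⁺

All of these have 18 electrons (isoelectronic). With the same electron cloud, the ion with the most protons pulls it in tightest. Nuclear charges: V⁵⁺ (Z=23), Ti⁴⁺ (Z=22), Sc³⁺ (Z=21), K⁺ (Z=19), Cl⁻ (Z=17). Highest Z is smallest.
That gives V⁵⁺ < Ti⁴⁺ < Sc³⁺ < K⁺ < Cl⁻. From the largest end, number 4 is Ti⁴⁺.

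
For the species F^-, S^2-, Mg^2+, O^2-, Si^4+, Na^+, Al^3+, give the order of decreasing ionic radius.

S^2- > O^2- > F^- > Na^+ > Mg^2+ > Al^3+ > Si^4+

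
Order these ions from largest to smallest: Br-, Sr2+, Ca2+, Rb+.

Ca2+ has 18 e⁻ (Z=20), Sr2+ has 36 e⁻ (Z=38), Rb+ has 36 e⁻ (Z=37), Br- has 36 e⁻ (Z=35). Ca2+ < Sr2+ (same group, 1 shell fewer); Sr2+ < Rb+ (both 36 e⁻, Z=38>37); Rb+ < Br- (both 36 e⁻, Z=37>35).

Br- > Rb+ > Sr2+ > Ca2+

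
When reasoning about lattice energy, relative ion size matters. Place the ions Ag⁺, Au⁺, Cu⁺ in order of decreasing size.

These ions sit in one column with identical charge. Each step down the periodic table adds a principal shell, increasing the radius.

Au⁺ > Ag⁺ > Cu⁺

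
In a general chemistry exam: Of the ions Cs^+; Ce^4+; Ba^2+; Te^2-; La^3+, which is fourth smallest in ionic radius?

Isoelectronic series (54 e⁻ each). Size is set by nuclear charge: more protons means a smaller ion. Ce^4+ (Z=58), La^3+ (Z=57), Ba^2+ (Z=56), Cs^+ (Z=55), Te^2- (Z=52).
So the order is Ce^4+ < La^3+ < Ba^2+ < Cs^+ < Te^2-; the 4th-smallest ion is Cs^+.

Cs^+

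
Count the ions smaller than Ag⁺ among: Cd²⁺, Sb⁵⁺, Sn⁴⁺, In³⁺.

All of these have 46 electrons (isoelectronic). With the same electron cloud, the ion with the most protons pulls it in tightest. Nuclear charges: Sb⁵⁺ (Z=51), Sn⁴⁺ (Z=50), In³⁺ (Z=49), Cd²⁺ (Z=48), Ag⁺ (Z=47). Highest Z is smallest.
Overall: Sb⁵⁺ < Sn⁴⁺ < In³⁺ < Cd²⁺ < Ag⁺. Ag⁺ has 4 below it and 0 above. That's 4.

4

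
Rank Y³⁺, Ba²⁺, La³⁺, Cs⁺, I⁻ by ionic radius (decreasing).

I⁻ > Cs⁺ > Ba²⁺ > La³⁺ > Y³⁺

Electron counts and nuclear charges: Y³⁺ has 36 e⁻ (Z=39), La³⁺ has 54 e⁻ (Z=57), Ba²⁺ has 54 e⁻ (Z=56), Cs⁺ has 54 e⁻ (Z=55), I⁻ has 54 e⁻ (Z=53). Y³⁺ < La³⁺ (same group, 1 shell fewer); La³⁺ < Ba²⁺ (isoelectronic, higher Z=57 is smaller); Ba²⁺ < Cs⁺ (isoelectronic, higher Z=56 is smaller); Cs⁺ < I⁻ (isoelectronic, higher Z=55 is smaller).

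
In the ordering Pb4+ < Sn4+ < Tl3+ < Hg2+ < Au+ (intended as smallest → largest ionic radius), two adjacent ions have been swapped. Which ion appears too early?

The pair Pb4+, Sn4+ is the wrong way round — both in group 14 with the same charge; Sn4+ (period 5) has the smaller radius. All other adjacent pairs agree with periodic trends, so Pb4+ is the misplaced ion.

Pb4+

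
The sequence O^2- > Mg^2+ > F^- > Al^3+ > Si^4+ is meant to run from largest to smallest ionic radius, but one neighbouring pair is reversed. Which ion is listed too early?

Mg^2+

Scanning neighbour by neighbour, only Mg^2+/F^- violates a trend: they are isoelectronic (10 e⁻) and Mg has more protons than F (12 vs 9), making Mg^2+ smaller. That makes Mg^2+ the one sitting a position early relative to where it belongs.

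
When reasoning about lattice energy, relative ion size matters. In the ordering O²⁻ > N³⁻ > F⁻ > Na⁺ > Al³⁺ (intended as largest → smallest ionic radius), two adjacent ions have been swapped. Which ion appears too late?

Scanning neighbour by neighbour, only O²⁻/N³⁻ violates a trend: O²⁻ and N³⁻ share 10 electrons; the higher nuclear charge on O (Z=8) contracts it more, so O²⁻ < N³⁻. That makes N³⁻ the one sitting a position late relative to where it belongs.

N³⁻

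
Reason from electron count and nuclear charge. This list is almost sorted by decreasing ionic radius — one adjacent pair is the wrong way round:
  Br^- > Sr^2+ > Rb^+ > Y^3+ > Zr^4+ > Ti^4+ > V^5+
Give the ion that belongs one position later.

Sr^2+

Check each adjacent pair. Sr^2+ and Rb^+ are reversed: they are isoelectronic (36 e⁻) and Sr has more protons than Rb (38 vs 37), making Sr^2+ smaller. No other neighbouring pair contradicts the periodic trends, so Sr^2+ is the ion listed too early.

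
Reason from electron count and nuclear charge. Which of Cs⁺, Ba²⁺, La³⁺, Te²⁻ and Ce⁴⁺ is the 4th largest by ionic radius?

La³⁺

All of these have 54 electrons (isoelectronic). With the same electron cloud, the ion with the most protons pulls it in tightest. Nuclear charges: Ce⁴⁺ (Z=58), La³⁺ (Z=57), Ba²⁺ (Z=56), Cs⁺ (Z=55), Te²⁻ (Z=52). Highest Z is smallest.
Full ascending order: Ce⁴⁺ < La³⁺ < Ba²⁺ < Cs⁺ < Te²⁻. Counting from the largest, position 4 is La³⁺.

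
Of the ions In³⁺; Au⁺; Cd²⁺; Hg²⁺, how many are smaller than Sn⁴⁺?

0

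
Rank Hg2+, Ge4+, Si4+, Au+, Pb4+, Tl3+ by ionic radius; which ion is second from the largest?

First list Z and electron count for each: Si4+ (Z=14, 10 e⁻), Ge4+ (Z=32, 28 e⁻), Pb4+ (Z=82, 78 e⁻), Tl3+ (Z=81, 78 e⁻), Hg2+ (Z=80, 78 e⁻), Au+ (Z=79, 78 e⁻). Si4+ < Ge4+ (same group, period 3 vs 4); Ge4+ < Pb4+ (same group, 2 shells fewer); Pb4+ < Tl3+ (both 78 e⁻, Z=82>81); Tl3+ < Hg2+ (isoelectronic, higher Z=81 is smaller); Hg2+ < Au+ (both 78 e⁻, Z=80>79).
So the order is Si4+ < Ge4+ < Pb4+ < Tl3+ < Hg2+ < Au+; the 2nd-largest ion is Hg2+.

Hg2+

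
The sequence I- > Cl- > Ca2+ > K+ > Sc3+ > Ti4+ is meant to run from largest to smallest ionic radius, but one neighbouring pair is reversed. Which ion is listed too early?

Check each adjacent pair. Ca2+ and K+ are reversed: they are isoelectronic (18 e⁻) and Ca has more protons than K (20 vs 19), making Ca2+ smaller. No other neighbouring pair contradicts the periodic trends, so Ca2+ is the ion listed too early.

Ca2+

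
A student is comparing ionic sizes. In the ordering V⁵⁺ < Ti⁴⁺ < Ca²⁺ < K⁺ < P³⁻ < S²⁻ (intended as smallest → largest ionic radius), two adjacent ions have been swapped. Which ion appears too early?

The pair P³⁻, S²⁻ is the wrong way round — both have 18 electrons but Z(S)=16 > Z(P)=15, so S²⁻ should be the smaller of the two. All other adjacent pairs agree with periodic trends, so P³⁻ is the misplaced ion.

P³⁻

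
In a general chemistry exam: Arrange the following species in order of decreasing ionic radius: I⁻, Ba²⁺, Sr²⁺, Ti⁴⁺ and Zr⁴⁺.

I⁻ > Ba²⁺ > Sr²⁺ > Zr⁴⁺ > Ti⁴⁺

Work out protons and electrons: Ti⁴⁺ has 18 e⁻ (Z=22), Zr⁴⁺ has 36 e⁻ (Z=40), Sr²⁺ has 36 e⁻ (Z=38), Ba²⁺ has 54 e⁻ (Z=56), I⁻ has 54 e⁻ (Z=53). Ti⁴⁺ < Zr⁴⁺ (same group, 1 shell fewer); Zr⁴⁺ < Sr²⁺ (both 36 e⁻, Z=40>38); Sr²⁺ < Ba²⁺ (same group, period 5 vs 6); Ba²⁺ < I⁻ (isoelectronic, higher Z=56 is smaller).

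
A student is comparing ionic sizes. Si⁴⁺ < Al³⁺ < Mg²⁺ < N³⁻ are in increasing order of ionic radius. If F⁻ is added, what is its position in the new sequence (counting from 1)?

4

Each ion has 10 electrons. The ranking follows nuclear charge in reverse — greater Z gives a smaller radius. Si⁴⁺ (Z=14), Al³⁺ (Z=13), Mg²⁺ (Z=12), F⁻ (Z=9), N³⁻ (Z=7).
Merged order: Si⁴⁺ < Al³⁺ < Mg²⁺ < F⁻ < N³⁻ — F⁻ is number 4.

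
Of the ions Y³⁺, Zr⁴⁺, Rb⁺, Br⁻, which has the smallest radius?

Isoelectronic series (36 e⁻ each). Size is set by nuclear charge: more protons means a smaller ion. Zr⁴⁺ (Z=40), Y³⁺ (Z=39), Rb⁺ (Z=37), Br⁻ (Z=35).

Zr⁴⁺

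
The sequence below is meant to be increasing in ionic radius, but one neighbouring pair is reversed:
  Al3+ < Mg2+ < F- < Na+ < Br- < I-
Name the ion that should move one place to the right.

Compare adjacent ions: they are isoelectronic (10 e⁻) and Na has more protons than F (11 vs 9), making Na+ smaller — yet in this increasing list F- sits before Na+. Nothing else is reversed, so F- should move one place to the right.

F-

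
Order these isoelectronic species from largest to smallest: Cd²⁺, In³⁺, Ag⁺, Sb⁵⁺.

Ag⁺ > Cd²⁺ > In³⁺ > Sb⁵⁺

Each ion has 46 electrons. The ranking follows nuclear charge in reverse — greater Z gives a smaller radius. Sb⁵⁺ (Z=51), In³⁺ (Z=49), Cd²⁺ (Z=48), Ag⁺ (Z=47).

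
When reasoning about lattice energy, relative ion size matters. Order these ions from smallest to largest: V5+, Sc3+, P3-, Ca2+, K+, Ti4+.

V5+ < Ti4+ < Sc3+ < Ca2+ < K+ < P3-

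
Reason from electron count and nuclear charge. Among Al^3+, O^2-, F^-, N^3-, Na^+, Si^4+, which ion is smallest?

All of these have 10 electrons (isoelectronic). With the same electron cloud, the ion with the most protons pulls it in tightest. Nuclear charges: Si^4+ (Z=14), Al^3+ (Z=13), Na^+ (Z=11), F^- (Z=9), O^2- (Z=8), N^3- (Z=7). Highest Z is smallest.

Si^4+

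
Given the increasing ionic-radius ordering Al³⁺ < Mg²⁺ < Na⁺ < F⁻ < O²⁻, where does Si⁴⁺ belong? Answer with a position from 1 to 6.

1

All of these have 10 electrons (isoelectronic). With the same electron cloud, the ion with the most protons pulls it in tightest. Nuclear charges: Si⁴⁺ (Z=14), Al³⁺ (Z=13), Mg²⁺ (Z=12), Na⁺ (Z=11), F⁻ (Z=9), O²⁻ (Z=8). Highest Z is smallest.
The complete sequence is Si⁴⁺ < Al³⁺ < Mg²⁺ < Na⁺ < F⁻ < O²⁻. Si⁴⁺ sits at position 1.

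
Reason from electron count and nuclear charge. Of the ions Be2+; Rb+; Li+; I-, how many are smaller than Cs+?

3

Work out protons and electrons: Be2+: 2 e⁻, Z=4, Li+: 2 e⁻, Z=3, Rb+: 36 e⁻, Z=37, Cs+: 54 e⁻, Z=55, I-: 54 e⁻, Z=53. Be2+ < Li+ (isoelectronic, higher Z=4 is smaller); Li+ < Rb+ (same group, period 2 vs 5); Rb+ < Cs+ (same group, 1 shell fewer); Cs+ < I- (both 54 e⁻, Z=55>53).
Ordering all of them (including Cs+) by radius gives Be2+ < Li+ < Rb+ < Cs+ < I-. Count: 3.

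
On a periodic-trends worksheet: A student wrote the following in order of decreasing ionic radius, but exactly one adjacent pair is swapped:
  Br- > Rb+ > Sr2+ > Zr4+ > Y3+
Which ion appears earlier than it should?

Compare adjacent ions: they are isoelectronic (36 e⁻) and Zr has more protons than Y (40 vs 39), making Zr4+ smaller — yet in this decreasing list Zr4+ sits before Y3+. Nothing else is reversed, so Zr4+ should move one place to the right.

Zr4+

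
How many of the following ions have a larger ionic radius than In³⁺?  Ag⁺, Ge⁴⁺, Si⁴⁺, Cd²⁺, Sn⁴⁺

Electron counts and nuclear charges: Si⁴⁺ (Z=14, 10 e⁻), Ge⁴⁺ (Z=32, 28 e⁻), Sn⁴⁺ (Z=50, 46 e⁻), In³⁺ (Z=49, 46 e⁻), Cd²⁺ (Z=48, 46 e⁻), Ag⁺ (Z=47, 46 e⁻). Si⁴⁺ < Ge⁴⁺ (same group, period 3 vs 4); Ge⁴⁺ < Sn⁴⁺ (same group, period 4 vs 5); Sn⁴⁺ < In³⁺ (both 46 e⁻, Z=50>49); In³⁺ < Cd²⁺ (both 46 e⁻, Z=49>48); Cd²⁺ < Ag⁺ (both 46 e⁻, Z=48>47).
Relative to In³⁺, the ions that are larger are Cd²⁺, Ag⁺. So 2 are larger.

2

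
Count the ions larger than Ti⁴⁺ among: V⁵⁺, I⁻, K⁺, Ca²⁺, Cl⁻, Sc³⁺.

5

Work out protons and electrons: V⁵⁺ (Z=23, 18 e⁻), Ti⁴⁺ (Z=22, 18 e⁻), Sc³⁺ (Z=21, 18 e⁻), Ca²⁺ (Z=20, 18 e⁻), K⁺ (Z=19, 18 e⁻), Cl⁻ (Z=17, 18 e⁻), I⁻ (Z=53, 54 e⁻). V⁵⁺ < Ti⁴⁺ (both 18 e⁻, Z=23>22); Ti⁴⁺ < Sc³⁺ (isoelectronic, higher Z=22 is smaller); Sc³⁺ < Ca²⁺ (both 18 e⁻, Z=21>20); Ca²⁺ < K⁺ (both 18 e⁻, Z=20>19); K⁺ < Cl⁻ (isoelectronic, higher Z=19 is smaller); Cl⁻ < I⁻ (same group, period 3 vs 5).
Relative to Ti⁴⁺, the ions that are larger are Sc³⁺, Ca²⁺, K⁺, Cl⁻, I⁻. That's 5.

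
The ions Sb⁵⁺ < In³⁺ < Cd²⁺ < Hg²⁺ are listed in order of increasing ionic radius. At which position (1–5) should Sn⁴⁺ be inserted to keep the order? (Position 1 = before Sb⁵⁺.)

Work out protons and electrons: Sb⁵⁺ has 46 e⁻ (Z=51), Sn⁴⁺ has 46 e⁻ (Z=50), In³⁺ has 46 e⁻ (Z=49), Cd²⁺ has 46 e⁻ (Z=48), Hg²⁺ has 78 e⁻ (Z=80). Sb⁵⁺ < Sn⁴⁺ (both 46 e⁻, Z=51>50); Sn⁴⁺ < In³⁺ (isoelectronic, higher Z=50 is smaller); In³⁺ < Cd²⁺ (both 46 e⁻, Z=49>48); Cd²⁺ < Hg²⁺ (same group, period 5 vs 6).
The complete sequence is Sb⁵⁺ < Sn⁴⁺ < In³⁺ < Cd²⁺ < Hg²⁺. Sn⁴⁺ sits at position 2.

2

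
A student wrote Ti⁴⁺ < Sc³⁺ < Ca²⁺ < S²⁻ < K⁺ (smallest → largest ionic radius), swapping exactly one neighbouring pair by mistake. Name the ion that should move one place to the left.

K⁺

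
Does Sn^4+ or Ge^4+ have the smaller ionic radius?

Ge^4+

Same group, same charge. Going down the group adds an extra shell of electrons, so the ion gets larger: Ge^4+ is highest in the group and smallest.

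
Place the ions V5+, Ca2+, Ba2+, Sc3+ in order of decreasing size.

Work out protons and electrons: V5+ (Z=23, 18 e⁻), Sc3+ (Z=21, 18 e⁻), Ca2+ (Z=20, 18 e⁻), Ba2+ (Z=56, 54 e⁻). V5+ < Sc3+ (both 18 e⁻, Z=23>21); Sc3+ < Ca2+ (both 18 e⁻, Z=21>20); Ca2+ < Ba2+ (same group, period 4 vs 6).

Ba2+ > Ca2+ > Sc3+ > V5+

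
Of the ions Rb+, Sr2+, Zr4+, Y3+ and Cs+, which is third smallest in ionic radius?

Zr4+ has 36 e⁻ (Z=40), Y3+ has 36 e⁻ (Z=39), Sr2+ has 36 e⁻ (Z=38), Rb+ has 36 e⁻ (Z=37), Cs+ has 54 e⁻ (Z=55). Zr4+ < Y3+ (both 36 e⁻, Z=40>39); Y3+ < Sr2+ (isoelectronic, higher Z=39 is smaller); Sr2+ < Rb+ (isoelectronic, higher Z=38 is smaller); Rb+ < Cs+ (same group, period 5 vs 6).
Ordering: Zr4+ < Y3+ < Sr2+ < Rb+ < Cs+. The third smallest is Sr2+.

Sr2+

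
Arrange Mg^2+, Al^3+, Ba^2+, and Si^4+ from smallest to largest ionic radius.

First list Z and electron count for each: Si^4+ (Z=14, 10 e⁻), Al^3+ (Z=13, 10 e⁻), Mg^2+ (Z=12, 10 e⁻), Ba^2+ (Z=56, 54 e⁻). Si^4+ < Al^3+ (both 10 e⁻, Z=14>13); Al^3+ < Mg^2+ (isoelectronic, higher Z=13 is smaller); Mg^2+ < Ba^2+ (same group, 3 shells fewer).

Si^4+ < Al^3+ < Mg^2+ < Ba^2+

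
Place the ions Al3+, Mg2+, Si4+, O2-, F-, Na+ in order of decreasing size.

O2- > F- > Na+ > Mg2+ > Al3+ > Si4+

These species are isoelectronic with 10 electrons. The only difference is the number of protons: Si4+ (Z=14), Al3+ (Z=13), Mg2+ (Z=12), Na+ (Z=11), F- (Z=9), O2- (Z=8). The strongest nuclear pull (Si4+) gives the smallest ion.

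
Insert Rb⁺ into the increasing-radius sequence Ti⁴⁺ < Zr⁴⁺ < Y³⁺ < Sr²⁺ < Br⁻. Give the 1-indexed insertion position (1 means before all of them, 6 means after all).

5

First list Z and electron count for each: Ti⁴⁺: 18 e⁻, Z=22, Zr⁴⁺: 36 e⁻, Z=40, Y³⁺: 36 e⁻, Z=39, Sr²⁺: 36 e⁻, Z=38, Rb⁺: 36 e⁻, Z=37, Br⁻: 36 e⁻, Z=35. Ti⁴⁺ < Zr⁴⁺ (same group, 1 shell fewer); Zr⁴⁺ < Y³⁺ (both 36 e⁻, Z=40>39); Y³⁺ < Sr²⁺ (both 36 e⁻, Z=39>38); Sr²⁺ < Rb⁺ (both 36 e⁻, Z=38>37); Rb⁺ < Br⁻ (isoelectronic, higher Z=37 is smaller).
With Rb⁺ included the full order is Ti⁴⁺ < Zr⁴⁺ < Y³⁺ < Sr²⁺ < Rb⁺ < Br⁻, so it takes position 5.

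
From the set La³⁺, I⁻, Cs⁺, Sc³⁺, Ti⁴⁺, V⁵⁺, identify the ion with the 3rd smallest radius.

Sc³⁺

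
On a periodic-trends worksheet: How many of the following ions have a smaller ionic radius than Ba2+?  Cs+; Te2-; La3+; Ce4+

Isoelectronic series (54 e⁻ each). Size is set by nuclear charge: more protons means a smaller ion. Ce4+ (Z=58), La3+ (Z=57), Ba2+ (Z=56), Cs+ (Z=55), Te2- (Z=52).
Ordering all of them (including Ba2+) by radius gives Ce4+ < La3+ < Ba2+ < Cs+ < Te2-. That's 2.

2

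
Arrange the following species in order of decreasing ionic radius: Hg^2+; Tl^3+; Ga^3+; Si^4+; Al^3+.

Work out protons and electrons: Si^4+ has 10 e⁻ (Z=14), Al^3+ has 10 e⁻ (Z=13), Ga^3+ has 28 e⁻ (Z=31), Tl^3+ has 78 e⁻ (Z=81), Hg^2+ has 78 e⁻ (Z=80). Si^4+ < Al^3+ (both 10 e⁻, Z=14>13); Al^3+ < Ga^3+ (same group, period 3 vs 4); Ga^3+ < Tl^3+ (same group, period 4 vs 6); Tl^3+ < Hg^2+ (isoelectronic, higher Z=81 is smaller).

Hg^2+ > Tl^3+ > Ga^3+ > Al^3+ > Si^4+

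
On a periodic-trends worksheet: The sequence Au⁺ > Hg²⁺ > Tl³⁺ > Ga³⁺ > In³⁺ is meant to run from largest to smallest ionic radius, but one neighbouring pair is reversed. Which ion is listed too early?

Ga³⁺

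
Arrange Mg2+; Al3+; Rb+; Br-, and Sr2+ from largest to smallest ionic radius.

Tabulating Z and e⁻: Al3+ (Z=13, 10 e⁻), Mg2+ (Z=12, 10 e⁻), Sr2+ (Z=38, 36 e⁻), Rb+ (Z=37, 36 e⁻), Br- (Z=35, 36 e⁻). Al3+ < Mg2+ (isoelectronic, higher Z=13 is smaller); Mg2+ < Sr2+ (same group, period 3 vs 5); Sr2+ < Rb+ (isoelectronic, higher Z=38 is smaller); Rb+ < Br- (both 36 e⁻, Z=37>35).

Br- > Rb+ > Sr2+ > Mg2+ > Al3+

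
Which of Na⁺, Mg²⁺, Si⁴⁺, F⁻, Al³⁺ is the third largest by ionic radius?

Mg²⁺

Each ion has 10 electrons. The ranking follows nuclear charge in reverse — greater Z gives a smaller radius. Si⁴⁺ (Z=14), Al³⁺ (Z=13), Mg²⁺ (Z=12), Na⁺ (Z=11), F⁻ (Z=9).
Ordering: Si⁴⁺ < Al³⁺ < Mg²⁺ < Na⁺ < F⁻. The third largest is Mg²⁺.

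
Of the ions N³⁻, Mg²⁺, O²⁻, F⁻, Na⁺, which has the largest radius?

N³⁻

Isoelectronic series (10 e⁻ each). Size is set by nuclear charge: more protons means a smaller ion. Mg²⁺ (Z=12), Na⁺ (Z=11), F⁻ (Z=9), O²⁻ (Z=8), N³⁻ (Z=7).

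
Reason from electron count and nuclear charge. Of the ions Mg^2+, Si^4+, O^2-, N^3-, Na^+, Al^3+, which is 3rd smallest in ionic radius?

Mg^2+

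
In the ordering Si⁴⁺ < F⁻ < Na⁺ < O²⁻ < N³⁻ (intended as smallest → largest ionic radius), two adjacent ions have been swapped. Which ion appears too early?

The pair F⁻, Na⁺ is the wrong way round — they are isoelectronic (10 e⁻) and Na has more protons than F (11 vs 9), making Na⁺ smaller. All other adjacent pairs agree with periodic trends, so F⁻ is the misplaced ion.

F⁻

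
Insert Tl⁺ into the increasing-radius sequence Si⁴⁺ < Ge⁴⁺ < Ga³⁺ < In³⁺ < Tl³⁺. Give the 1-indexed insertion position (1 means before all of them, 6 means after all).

Si⁴⁺ (Z=14, 10 e⁻), Ge⁴⁺ (Z=32, 28 e⁻), Ga³⁺ (Z=31, 28 e⁻), In³⁺ (Z=49, 46 e⁻), Tl³⁺ (Z=81, 78 e⁻), Tl⁺ (Z=81, 80 e⁻). Si⁴⁺ < Ge⁴⁺ (same group, 1 shell fewer); Ge⁴⁺ < Ga³⁺ (both 28 e⁻, Z=32>31); Ga³⁺ < In³⁺ (same group, period 4 vs 5); In³⁺ < Tl³⁺ (same group, 1 shell fewer); Tl³⁺ < Tl⁺ (same element, +3 vs +1).
With Tl⁺ included the full order is Si⁴⁺ < Ge⁴⁺ < Ga³⁺ < In³⁺ < Tl³⁺ < Tl⁺, so it takes position 6.

6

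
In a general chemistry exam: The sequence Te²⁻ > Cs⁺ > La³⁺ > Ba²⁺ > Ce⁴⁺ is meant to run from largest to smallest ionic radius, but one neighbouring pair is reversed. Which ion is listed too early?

La³⁺

Compare adjacent ions: they are isoelectronic (54 e⁻) and La has more protons than Ba (57 vs 56), making La³⁺ smaller — yet in this decreasing list La³⁺ sits before Ba²⁺. Nothing else is reversed, so La³⁺ should move one place to the right.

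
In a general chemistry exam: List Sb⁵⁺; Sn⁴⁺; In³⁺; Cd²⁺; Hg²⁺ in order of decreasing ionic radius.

Sb⁵⁺ (Z=51, 46 e⁻), Sn⁴⁺ (Z=50, 46 e⁻), In³⁺ (Z=49, 46 e⁻), Cd²⁺ (Z=48, 46 e⁻), Hg²⁺ (Z=80, 78 e⁻). Sb⁵⁺ < Sn⁴⁺ (isoelectronic, higher Z=51 is smaller); Sn⁴⁺ < In³⁺ (isoelectronic, higher Z=50 is smaller); In³⁺ < Cd²⁺ (isoelectronic, higher Z=49 is smaller); Cd²⁺ < Hg²⁺ (same group, period 5 vs 6).

Hg²⁺ > Cd²⁺ > In³⁺ > Sn⁴⁺ > Sb⁵⁺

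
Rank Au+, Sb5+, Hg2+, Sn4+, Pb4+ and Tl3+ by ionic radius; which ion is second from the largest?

Hg2+

Tabulating Z and e⁻: Sb5+ has 46 e⁻ (Z=51), Sn4+ has 46 e⁻ (Z=50), Pb4+ has 78 e⁻ (Z=82), Tl3+ has 78 e⁻ (Z=81), Hg2+ has 78 e⁻ (Z=80), Au+ has 78 e⁻ (Z=79). Sb5+ < Sn4+ (isoelectronic, higher Z=51 is smaller); Sn4+ < Pb4+ (same group, period 5 vs 6); Pb4+ < Tl3+ (both 78 e⁻, Z=82>81); Tl3+ < Hg2+ (isoelectronic, higher Z=81 is smaller); Hg2+ < Au+ (both 78 e⁻, Z=80>79).
That gives Sb5+ < Sn4+ < Pb4+ < Tl3+ < Hg2+ < Au+. From the largest end, number 2 is Hg2+.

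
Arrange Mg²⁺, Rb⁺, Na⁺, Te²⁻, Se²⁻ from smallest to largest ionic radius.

Work out protons and electrons: Mg²⁺ has 10 e⁻ (Z=12), Na⁺ has 10 e⁻ (Z=11), Rb⁺ has 36 e⁻ (Z=37), Se²⁻ has 36 e⁻ (Z=34), Te²⁻ has 54 e⁻ (Z=52). Mg²⁺ < Na⁺ (both 10 e⁻, Z=12>11); Na⁺ < Rb⁺ (same group, period 3 vs 5); Rb⁺ < Se²⁻ (isoelectronic, higher Z=37 is smaller); Se²⁻ < Te²⁻ (same group, 1 shell fewer).

Mg²⁺ < Na⁺ < Rb⁺ < Se²⁻ < Te²⁻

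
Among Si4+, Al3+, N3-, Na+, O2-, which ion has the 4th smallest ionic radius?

These species are isoelectronic with 10 electrons. The only difference is the number of protons: Si4+ (Z=14), Al3+ (Z=13), Na+ (Z=11), O2- (Z=8), N3- (Z=7). The strongest nuclear pull (Si4+) gives the smallest ion.
That gives Si4+ < Al3+ < Na+ < O2- < N3-. From the smallest end, number 4 is O2-.

O2-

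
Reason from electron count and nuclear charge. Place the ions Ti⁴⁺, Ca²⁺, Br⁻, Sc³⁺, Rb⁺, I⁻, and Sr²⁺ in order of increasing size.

Electron counts and nuclear charges: Ti⁴⁺ has 18 e⁻ (Z=22), Sc³⁺ has 18 e⁻ (Z=21), Ca²⁺ has 18 e⁻ (Z=20), Sr²⁺ has 36 e⁻ (Z=38), Rb⁺ has 36 e⁻ (Z=37), Br⁻ has 36 e⁻ (Z=35), I⁻ has 54 e⁻ (Z=53). Ti⁴⁺ < Sc³⁺ (isoelectronic, higher Z=22 is smaller); Sc³⁺ < Ca²⁺ (both 18 e⁻, Z=21>20); Ca²⁺ < Sr²⁺ (same group, period 4 vs 5); Sr²⁺ < Rb⁺ (both 36 e⁻, Z=38>37); Rb⁺ < Br⁻ (both 36 e⁻, Z=37>35); Br⁻ < I⁻ (same group, 1 shell fewer).

Ti⁴⁺ < Sc³⁺ < Ca²⁺ < Sr²⁺ < Rb⁺ < Br⁻ < I⁻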